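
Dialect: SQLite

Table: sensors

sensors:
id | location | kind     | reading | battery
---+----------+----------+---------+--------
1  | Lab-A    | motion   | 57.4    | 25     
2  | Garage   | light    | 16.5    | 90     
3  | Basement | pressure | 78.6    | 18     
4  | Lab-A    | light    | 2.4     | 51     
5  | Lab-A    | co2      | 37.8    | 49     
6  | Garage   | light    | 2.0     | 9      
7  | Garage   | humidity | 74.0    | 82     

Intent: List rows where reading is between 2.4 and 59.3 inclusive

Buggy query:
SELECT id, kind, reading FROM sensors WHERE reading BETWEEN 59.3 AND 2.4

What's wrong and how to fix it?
Bug: BETWEEN expects the lower bound first; with 59.3 AND 2.4 the range is empty

Fix: Write BETWEEN 2.4 AND 59.3

Corrected query:
SELECT id, kind, reading FROM sensors WHERE reading BETWEEN 2.4 AND 59.3

Result:
id | kind   | reading
---+--------+--------
1  | motion | 57.4   
2  | light  | 16.5   
4  | light  | 2.4    
5  | co2    | 37.8   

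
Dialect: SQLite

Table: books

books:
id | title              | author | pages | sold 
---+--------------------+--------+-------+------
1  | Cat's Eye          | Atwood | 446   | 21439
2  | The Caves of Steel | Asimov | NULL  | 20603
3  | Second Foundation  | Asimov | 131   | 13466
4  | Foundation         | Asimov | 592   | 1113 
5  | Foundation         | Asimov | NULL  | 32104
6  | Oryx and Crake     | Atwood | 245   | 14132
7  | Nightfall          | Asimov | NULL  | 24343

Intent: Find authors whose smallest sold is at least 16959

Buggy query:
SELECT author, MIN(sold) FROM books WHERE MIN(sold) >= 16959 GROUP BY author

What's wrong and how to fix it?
Bug: Aggregates like MIN are computed per group after WHERE runs

Fix: Replace WHERE with HAVING after the GROUP BY

Corrected query:
SELECT author, MIN(sold) FROM books GROUP BY author HAVING MIN(sold) >= 16959

Result:
(no rows)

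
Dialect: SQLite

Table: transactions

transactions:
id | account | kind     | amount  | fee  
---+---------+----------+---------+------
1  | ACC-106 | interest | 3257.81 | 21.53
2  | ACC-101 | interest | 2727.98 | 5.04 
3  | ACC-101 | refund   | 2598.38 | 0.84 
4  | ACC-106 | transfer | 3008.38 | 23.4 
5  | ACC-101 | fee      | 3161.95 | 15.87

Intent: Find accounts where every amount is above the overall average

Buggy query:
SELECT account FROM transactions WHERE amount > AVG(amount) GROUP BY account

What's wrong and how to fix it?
Bug: WHERE evaluates per row before aggregation, so AVG() is unavailable

Fix: Use a subquery for AVG and a HAVING MIN(...) filter so the condition holds for every row in the group

Corrected query:
SELECT account FROM transactions GROUP BY account HAVING MIN(amount) > (SELECT AVG(amount) FROM transactions)

Result:
account
-------
ACC-106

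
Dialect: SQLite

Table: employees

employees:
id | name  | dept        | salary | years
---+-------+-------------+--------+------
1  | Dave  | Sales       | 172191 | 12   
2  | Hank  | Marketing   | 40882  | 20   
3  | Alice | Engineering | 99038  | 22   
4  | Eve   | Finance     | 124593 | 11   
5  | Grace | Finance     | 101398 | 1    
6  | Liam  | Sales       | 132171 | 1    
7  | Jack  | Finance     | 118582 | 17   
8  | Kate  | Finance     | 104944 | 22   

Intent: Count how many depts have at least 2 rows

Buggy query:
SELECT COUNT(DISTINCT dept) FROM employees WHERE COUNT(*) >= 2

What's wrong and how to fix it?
Bug: COUNT(*) cannot appear in WHERE; the per-group count doesn't exist yet

Fix: Group first with HAVING COUNT(*) >= 2, then COUNT the resulting groups

Corrected query:
SELECT COUNT(*) FROM (SELECT dept FROM employees GROUP BY dept HAVING COUNT(*) >= 2)

Result:
COUNT(*)
--------
2       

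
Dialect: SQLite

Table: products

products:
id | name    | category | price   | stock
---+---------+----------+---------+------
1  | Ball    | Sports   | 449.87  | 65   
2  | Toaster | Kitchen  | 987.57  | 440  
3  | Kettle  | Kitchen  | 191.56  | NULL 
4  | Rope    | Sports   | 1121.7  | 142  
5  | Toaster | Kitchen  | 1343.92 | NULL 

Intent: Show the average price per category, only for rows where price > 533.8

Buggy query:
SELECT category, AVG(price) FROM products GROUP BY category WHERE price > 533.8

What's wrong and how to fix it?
Bug: WHERE cannot follow GROUP BY

Fix: Move the WHERE clause before GROUP BY

Corrected query:
SELECT category, AVG(price) FROM products WHERE price > 533.8 GROUP BY category

Result:
category | AVG(price)
---------+-----------
Kitchen  | 1165.745  
Sports   | 1121.7    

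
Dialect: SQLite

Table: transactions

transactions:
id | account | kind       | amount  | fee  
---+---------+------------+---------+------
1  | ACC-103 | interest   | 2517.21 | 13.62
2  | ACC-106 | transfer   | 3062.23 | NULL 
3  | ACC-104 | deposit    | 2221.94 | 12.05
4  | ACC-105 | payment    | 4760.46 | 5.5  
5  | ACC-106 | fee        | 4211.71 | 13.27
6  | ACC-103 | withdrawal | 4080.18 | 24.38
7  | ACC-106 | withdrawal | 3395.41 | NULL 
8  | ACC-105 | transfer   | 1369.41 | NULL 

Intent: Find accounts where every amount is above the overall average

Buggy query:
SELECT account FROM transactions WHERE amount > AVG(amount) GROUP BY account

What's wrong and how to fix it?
Bug: AVG() is an aggregate; it can't sit directly in WHERE

Fix: Compute the overall average in a scalar subquery and compare each group's MIN against it in HAVING

Corrected query:
SELECT account FROM transactions GROUP BY account HAVING MIN(amount) > (SELECT AVG(amount) FROM transactions)

Result:
(no rows)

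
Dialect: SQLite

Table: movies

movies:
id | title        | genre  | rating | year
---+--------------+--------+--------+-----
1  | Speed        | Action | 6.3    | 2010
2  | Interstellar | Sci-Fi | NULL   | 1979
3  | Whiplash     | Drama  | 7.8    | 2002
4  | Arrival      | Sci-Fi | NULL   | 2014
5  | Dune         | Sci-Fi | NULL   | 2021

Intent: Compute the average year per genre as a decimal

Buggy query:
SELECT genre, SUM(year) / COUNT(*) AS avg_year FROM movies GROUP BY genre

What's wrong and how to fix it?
Bug: Both operands are integers, so '/' performs integer division and truncates

Fix: Multiply by 1.0 (or CAST to REAL) to force floating-point division

Corrected query:
SELECT genre, SUM(year) * 1.0 / COUNT(*) AS avg_year FROM movies GROUP BY genre

Result:
genre  | avg_year   
-------+------------
Action | 2010       
Drama  | 2002       
Sci-Fi | 2004.666667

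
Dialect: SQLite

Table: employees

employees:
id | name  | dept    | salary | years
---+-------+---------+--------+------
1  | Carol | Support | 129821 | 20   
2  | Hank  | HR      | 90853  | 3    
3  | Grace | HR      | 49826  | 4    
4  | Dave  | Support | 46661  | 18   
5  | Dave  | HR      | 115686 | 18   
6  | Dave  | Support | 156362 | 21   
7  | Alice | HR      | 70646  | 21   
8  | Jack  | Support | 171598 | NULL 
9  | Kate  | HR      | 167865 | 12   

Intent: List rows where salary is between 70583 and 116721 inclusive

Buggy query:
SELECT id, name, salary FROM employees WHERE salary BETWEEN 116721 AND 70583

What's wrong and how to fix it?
Bug: BETWEEN expects the lower bound first; with 116721 AND 70583 the range is empty

Fix: Write BETWEEN 70583 AND 116721

Corrected query:
SELECT id, name, salary FROM employees WHERE salary BETWEEN 70583 AND 116721

Result:
id | name  | salary
---+-------+-------
2  | Hank  | 90853 
5  | Dave  | 115686
7  | Alice | 70646 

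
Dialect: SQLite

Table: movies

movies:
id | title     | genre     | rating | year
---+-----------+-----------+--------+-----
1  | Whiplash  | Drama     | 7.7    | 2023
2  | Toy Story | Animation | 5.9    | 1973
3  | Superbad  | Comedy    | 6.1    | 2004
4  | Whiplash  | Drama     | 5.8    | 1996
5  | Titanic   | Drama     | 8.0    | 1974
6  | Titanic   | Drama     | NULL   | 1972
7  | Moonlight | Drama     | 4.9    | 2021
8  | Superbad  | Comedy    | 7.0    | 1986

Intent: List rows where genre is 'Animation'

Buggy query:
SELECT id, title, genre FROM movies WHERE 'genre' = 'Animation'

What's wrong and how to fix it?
Bug: Single quotes denote string literals in SQL; the column name is being compared as a constant string

Fix: Remove the quotes around the column name (or use double quotes for an identifier)

Corrected query:
SELECT id, title, genre FROM movies WHERE genre = 'Animation'

Result:
id | title     | genre    
---+-----------+----------
2  | Toy Story | Animation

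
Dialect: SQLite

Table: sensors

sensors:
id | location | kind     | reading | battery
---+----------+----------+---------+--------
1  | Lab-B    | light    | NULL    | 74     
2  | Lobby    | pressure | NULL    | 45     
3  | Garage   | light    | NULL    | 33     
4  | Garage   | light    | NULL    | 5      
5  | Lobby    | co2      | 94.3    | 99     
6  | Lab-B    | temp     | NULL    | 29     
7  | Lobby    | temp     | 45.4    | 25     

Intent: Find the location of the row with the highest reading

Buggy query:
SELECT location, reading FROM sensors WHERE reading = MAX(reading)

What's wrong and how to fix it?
Bug: WHERE is evaluated per row; an aggregate over the whole table isn't defined there

Fix: Wrap MAX in a scalar subquery so WHERE compares against a single value

Corrected query:
SELECT location, reading FROM sensors WHERE reading = (SELECT MAX(reading) FROM sensors)

Result:
location | reading
---------+--------
Lobby    | 94.3   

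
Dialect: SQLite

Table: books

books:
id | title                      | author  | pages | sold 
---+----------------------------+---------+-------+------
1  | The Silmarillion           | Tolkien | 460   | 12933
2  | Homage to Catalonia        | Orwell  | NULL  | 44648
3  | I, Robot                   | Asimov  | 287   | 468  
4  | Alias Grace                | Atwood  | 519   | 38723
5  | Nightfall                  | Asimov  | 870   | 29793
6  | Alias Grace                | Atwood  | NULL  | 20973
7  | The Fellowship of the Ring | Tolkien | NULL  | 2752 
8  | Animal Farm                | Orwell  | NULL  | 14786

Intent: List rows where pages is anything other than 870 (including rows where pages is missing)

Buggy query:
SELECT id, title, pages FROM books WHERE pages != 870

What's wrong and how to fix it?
Bug: Inequality against NULL is unknown, not true; rows with NULL are dropped

Fix: Add an explicit OR pages IS NULL to include the missing-value rows

Corrected query:
SELECT id, title, pages FROM books WHERE pages != 870 OR pages IS NULL

Result:
id | title                      | pages
---+----------------------------+------
1  | The Silmarillion           | 460  
2  | Homage to Catalonia        | NULL 
3  | I, Robot                   | 287  
4  | Alias Grace                | 519  
6  | Alias Grace                | NULL 
7  | The Fellowship of the Ring | NULL 
8  | Animal Farm                | NULL 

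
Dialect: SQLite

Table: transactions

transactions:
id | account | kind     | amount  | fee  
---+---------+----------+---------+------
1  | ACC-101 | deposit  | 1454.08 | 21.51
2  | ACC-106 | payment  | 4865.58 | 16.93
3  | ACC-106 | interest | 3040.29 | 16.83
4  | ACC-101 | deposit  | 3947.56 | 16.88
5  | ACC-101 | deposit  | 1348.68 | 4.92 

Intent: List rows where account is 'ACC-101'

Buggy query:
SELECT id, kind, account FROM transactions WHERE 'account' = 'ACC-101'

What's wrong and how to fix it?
Bug: 'account' in single quotes is a string literal, not the column; the comparison is literal-vs-literal and never true

Fix: Remove the quotes around the column name (or use double quotes for an identifier)

Corrected query:
SELECT id, kind, account FROM transactions WHERE account = 'ACC-101'

Result:
id | kind    | account
---+---------+--------
1  | deposit | ACC-101
4  | deposit | ACC-101
5  | deposit | ACC-101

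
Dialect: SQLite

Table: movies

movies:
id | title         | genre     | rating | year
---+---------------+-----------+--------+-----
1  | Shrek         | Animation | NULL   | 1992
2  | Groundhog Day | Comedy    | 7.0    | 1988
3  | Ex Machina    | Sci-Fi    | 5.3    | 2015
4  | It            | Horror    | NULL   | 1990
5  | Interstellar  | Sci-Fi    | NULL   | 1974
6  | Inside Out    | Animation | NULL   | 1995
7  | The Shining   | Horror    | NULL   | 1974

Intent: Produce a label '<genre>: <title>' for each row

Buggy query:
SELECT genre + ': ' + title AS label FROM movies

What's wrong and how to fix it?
Bug: SQLite uses || for string concatenation; + coerces text to numbers (yielding 0)

Fix: Use the || operator for string concatenation

Corrected query:
SELECT genre || ': ' || title AS label FROM movies

Result:
label                
---------------------
Animation: Shrek     
Comedy: Groundhog Day
Sci-Fi: Ex Machina   
Horror: It           
Sci-Fi: Interstellar 
Animation: Inside Out
Horror: The Shining  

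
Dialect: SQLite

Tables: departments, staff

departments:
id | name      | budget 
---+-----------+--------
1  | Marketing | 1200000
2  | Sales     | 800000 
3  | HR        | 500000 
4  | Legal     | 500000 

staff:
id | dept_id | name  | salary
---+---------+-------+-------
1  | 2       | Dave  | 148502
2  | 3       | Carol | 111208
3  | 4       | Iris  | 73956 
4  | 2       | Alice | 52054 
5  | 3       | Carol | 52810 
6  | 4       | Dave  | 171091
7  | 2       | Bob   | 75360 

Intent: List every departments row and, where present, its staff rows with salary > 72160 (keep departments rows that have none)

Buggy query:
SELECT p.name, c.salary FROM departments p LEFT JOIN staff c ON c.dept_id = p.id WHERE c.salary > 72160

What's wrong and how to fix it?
Bug: Filtering c.salary in WHERE discards the NULL rows produced by LEFT JOIN, turning it into an inner join

Fix: Move the right-table condition into the ON clause so unmatched parents are kept

Corrected query:
SELECT p.name, c.salary FROM departments p LEFT JOIN staff c ON c.dept_id = p.id AND c.salary > 72160

Result:
name      | salary
----------+-------
Marketing | NULL  
Sales     | 75360 
Sales     | 148502
HR        | 111208
Legal     | 73956 
Legal     | 171091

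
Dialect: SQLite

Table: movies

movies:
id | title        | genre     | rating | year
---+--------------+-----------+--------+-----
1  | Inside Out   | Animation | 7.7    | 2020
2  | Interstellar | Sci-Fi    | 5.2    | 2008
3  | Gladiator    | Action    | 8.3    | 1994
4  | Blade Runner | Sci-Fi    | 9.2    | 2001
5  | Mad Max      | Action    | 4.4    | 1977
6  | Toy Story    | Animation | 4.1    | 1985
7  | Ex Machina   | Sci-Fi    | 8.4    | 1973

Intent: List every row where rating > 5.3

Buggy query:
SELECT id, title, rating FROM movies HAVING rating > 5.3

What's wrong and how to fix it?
Bug: This is a non-aggregate query (no GROUP BY, no aggregates), so in SQLite the HAVING clause is invalid here; a row-level condition belongs in WHERE

Fix: Replace HAVING with WHERE since the condition applies to individual rows

Corrected query:
SELECT id, title, rating FROM movies WHERE rating > 5.3

Result:
id | title        | rating
---+--------------+-------
1  | Inside Out   | 7.7   
3  | Gladiator    | 8.3   
4  | Blade Runner | 9.2   
7  | Ex Machina   | 8.4   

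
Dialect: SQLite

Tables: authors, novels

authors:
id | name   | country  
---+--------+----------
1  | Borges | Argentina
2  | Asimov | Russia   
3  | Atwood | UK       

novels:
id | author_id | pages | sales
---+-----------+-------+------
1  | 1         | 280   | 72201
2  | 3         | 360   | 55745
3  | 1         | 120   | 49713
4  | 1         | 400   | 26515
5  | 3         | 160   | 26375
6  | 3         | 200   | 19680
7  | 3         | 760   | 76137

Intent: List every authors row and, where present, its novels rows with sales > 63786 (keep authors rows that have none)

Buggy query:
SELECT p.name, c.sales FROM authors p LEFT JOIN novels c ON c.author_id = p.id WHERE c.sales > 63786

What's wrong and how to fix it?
Bug: Filtering c.sales in WHERE discards the NULL rows produced by LEFT JOIN, turning it into an inner join

Fix: Put 'c.sales > 63786' in the JOIN's ON clause instead of WHERE

Corrected query:
SELECT p.name, c.sales FROM authors p LEFT JOIN novels c ON c.author_id = p.id AND c.sales > 63786

Result:
name   | sales
-------+------
Borges | 72201
Asimov | NULL 
Atwood | 76137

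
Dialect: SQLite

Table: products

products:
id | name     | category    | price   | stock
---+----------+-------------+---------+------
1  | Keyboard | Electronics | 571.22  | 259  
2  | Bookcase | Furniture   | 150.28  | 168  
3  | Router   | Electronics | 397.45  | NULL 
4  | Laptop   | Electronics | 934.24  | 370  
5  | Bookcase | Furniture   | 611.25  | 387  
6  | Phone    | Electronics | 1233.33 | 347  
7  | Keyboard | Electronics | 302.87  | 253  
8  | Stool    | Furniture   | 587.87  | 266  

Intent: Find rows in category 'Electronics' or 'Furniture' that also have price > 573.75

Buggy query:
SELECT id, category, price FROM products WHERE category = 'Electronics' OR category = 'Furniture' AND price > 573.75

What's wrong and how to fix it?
Bug: Without parentheses, AND is evaluated before OR, so the price filter only applies to the 'Furniture' branch

Fix: Add parentheses around the OR so the AND applies to both alternatives

Corrected query:
SELECT id, category, price FROM products WHERE (category = 'Electronics' OR category = 'Furniture') AND price > 573.75

Result:
id | category    | price  
---+-------------+--------
4  | Electronics | 934.24 
5  | Furniture   | 611.25 
6  | Electronics | 1233.33
8  | Furniture   | 587.87 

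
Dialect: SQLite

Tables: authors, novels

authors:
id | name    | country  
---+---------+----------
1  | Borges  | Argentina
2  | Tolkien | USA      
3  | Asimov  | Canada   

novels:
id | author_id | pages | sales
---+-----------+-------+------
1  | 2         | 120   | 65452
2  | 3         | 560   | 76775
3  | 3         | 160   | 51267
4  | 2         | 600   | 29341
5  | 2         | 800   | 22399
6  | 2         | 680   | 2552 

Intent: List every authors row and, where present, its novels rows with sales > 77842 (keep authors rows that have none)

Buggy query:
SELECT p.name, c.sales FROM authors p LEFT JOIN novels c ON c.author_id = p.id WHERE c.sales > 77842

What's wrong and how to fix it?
Bug: Filtering c.sales in WHERE discards the NULL rows produced by LEFT JOIN, turning it into an inner join

Fix: Put 'c.sales > 77842' in the JOIN's ON clause instead of WHERE

Corrected query:
SELECT p.name, c.sales FROM authors p LEFT JOIN novels c ON c.author_id = p.id AND c.sales > 77842

Result:
name    | sales
--------+------
Borges  | NULL 
Tolkien | NULL 
Asimov  | NULL 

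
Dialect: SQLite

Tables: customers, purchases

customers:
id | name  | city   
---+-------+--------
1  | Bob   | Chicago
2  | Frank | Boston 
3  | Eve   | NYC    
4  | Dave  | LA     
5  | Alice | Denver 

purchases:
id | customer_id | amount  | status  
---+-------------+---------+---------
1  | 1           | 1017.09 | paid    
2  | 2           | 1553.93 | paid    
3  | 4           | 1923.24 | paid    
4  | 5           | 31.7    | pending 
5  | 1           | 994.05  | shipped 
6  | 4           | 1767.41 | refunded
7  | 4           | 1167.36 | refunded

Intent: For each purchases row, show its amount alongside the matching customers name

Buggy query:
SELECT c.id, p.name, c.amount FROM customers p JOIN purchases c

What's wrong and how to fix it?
Bug: Missing join condition: each purchases row is matched to all customers rows instead of just its own

Fix: Add ON c.customer_id = p.id to the JOIN

Corrected query:
SELECT c.id, p.name, c.amount FROM customers p JOIN purchases c ON c.customer_id = p.id

Result:
id | name  | amount 
---+-------+--------
1  | Bob   | 1017.09
2  | Frank | 1553.93
3  | Dave  | 1923.24
4  | Alice | 31.7   
5  | Bob   | 994.05 
6  | Dave  | 1767.41
7  | Dave  | 1167.36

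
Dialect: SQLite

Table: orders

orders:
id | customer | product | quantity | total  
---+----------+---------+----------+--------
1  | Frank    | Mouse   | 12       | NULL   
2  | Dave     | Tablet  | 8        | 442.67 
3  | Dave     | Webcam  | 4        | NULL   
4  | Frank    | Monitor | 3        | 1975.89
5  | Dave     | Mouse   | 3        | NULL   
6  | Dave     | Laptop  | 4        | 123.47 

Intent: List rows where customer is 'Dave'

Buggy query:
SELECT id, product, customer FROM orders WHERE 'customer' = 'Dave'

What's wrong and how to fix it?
Bug: Single quotes denote string literals in SQL; the column name is being compared as a constant string

Fix: Remove the quotes around the column name (or use double quotes for an identifier)

Corrected query:
SELECT id, product, customer FROM orders WHERE customer = 'Dave'

Result:
id | product | customer
---+---------+---------
2  | Tablet  | Dave    
3  | Webcam  | Dave    
5  | Mouse   | Dave    
6  | Laptop  | Dave    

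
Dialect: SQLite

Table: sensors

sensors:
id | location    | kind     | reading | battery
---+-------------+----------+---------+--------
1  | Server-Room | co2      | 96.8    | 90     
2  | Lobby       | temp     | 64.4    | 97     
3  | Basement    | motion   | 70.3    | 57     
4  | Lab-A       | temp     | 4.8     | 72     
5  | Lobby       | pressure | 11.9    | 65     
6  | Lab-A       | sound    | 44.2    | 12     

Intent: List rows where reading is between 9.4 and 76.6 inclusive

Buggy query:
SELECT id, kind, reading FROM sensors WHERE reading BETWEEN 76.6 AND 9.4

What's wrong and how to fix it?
Bug: The bounds are reversed; BETWEEN a AND b requires a <= b to match anything

Fix: Swap the bounds so the smaller value comes first

Corrected query:
SELECT id, kind, reading FROM sensors WHERE reading BETWEEN 9.4 AND 76.6

Result:
id | kind     | reading
---+----------+--------
2  | temp     | 64.4   
3  | motion   | 70.3   
5  | pressure | 11.9   
6  | sound    | 44.2   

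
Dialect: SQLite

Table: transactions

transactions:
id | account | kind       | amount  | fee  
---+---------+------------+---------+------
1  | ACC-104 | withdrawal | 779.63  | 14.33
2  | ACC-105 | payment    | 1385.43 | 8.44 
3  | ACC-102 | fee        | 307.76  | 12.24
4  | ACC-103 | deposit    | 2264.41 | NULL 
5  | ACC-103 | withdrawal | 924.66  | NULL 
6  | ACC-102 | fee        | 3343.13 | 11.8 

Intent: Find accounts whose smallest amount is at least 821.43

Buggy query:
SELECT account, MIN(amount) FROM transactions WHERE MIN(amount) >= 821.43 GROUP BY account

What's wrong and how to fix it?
Bug: Aggregates like MIN are computed per group after WHERE runs

Fix: Use HAVING for the per-group MIN condition

Corrected query:
SELECT account, MIN(amount) FROM transactions GROUP BY account HAVING MIN(amount) >= 821.43

Result:
account | MIN(amount)
--------+------------
ACC-103 | 924.66     
ACC-105 | 1385.43    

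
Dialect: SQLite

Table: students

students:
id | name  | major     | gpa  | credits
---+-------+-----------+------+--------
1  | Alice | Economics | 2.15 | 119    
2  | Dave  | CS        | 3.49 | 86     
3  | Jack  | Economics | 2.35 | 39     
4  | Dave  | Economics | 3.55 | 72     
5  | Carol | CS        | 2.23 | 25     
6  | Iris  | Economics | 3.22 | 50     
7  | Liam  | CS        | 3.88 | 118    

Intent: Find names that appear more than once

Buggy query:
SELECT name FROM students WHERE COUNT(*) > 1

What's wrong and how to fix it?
Bug: COUNT(*) is an aggregate and cannot be used in WHERE

Fix: GROUP BY name, then filter groups with HAVING COUNT(*) > 1

Corrected query:
SELECT name FROM students GROUP BY name HAVING COUNT(*) > 1

Result:
name
----
Dave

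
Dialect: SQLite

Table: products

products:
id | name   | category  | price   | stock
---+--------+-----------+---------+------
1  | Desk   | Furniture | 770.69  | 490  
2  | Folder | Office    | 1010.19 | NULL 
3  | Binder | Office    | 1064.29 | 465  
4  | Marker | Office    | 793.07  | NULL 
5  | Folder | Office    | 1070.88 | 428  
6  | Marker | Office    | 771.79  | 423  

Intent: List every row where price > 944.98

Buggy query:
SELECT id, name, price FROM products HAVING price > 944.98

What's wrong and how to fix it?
Bug: This is a non-aggregate query (no GROUP BY, no aggregates), so in SQLite the HAVING clause is invalid here; a row-level condition belongs in WHERE

Fix: Replace HAVING with WHERE since the condition applies to individual rows

Corrected query:
SELECT id, name, price FROM products WHERE price > 944.98

Result:
id | name   | price  
---+--------+--------
2  | Folder | 1010.19
3  | Binder | 1064.29
5  | Folder | 1070.88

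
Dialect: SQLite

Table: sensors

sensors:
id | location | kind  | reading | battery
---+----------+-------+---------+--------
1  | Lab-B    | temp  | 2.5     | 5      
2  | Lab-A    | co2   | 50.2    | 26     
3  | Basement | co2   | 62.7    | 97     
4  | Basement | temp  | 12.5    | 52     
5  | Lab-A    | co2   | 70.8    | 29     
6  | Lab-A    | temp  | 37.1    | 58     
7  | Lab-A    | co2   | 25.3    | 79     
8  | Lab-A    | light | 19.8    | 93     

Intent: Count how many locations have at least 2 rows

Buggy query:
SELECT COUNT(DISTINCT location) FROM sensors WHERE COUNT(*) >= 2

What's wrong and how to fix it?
Bug: WHERE filters individual rows, not groups, so a group-level COUNT is invalid there

Fix: Use a subquery that GROUPs and filters with HAVING, then count its rows

Corrected query:
SELECT COUNT(*) FROM (SELECT location FROM sensors GROUP BY location HAVING COUNT(*) >= 2)

Result:
COUNT(*)
--------
2       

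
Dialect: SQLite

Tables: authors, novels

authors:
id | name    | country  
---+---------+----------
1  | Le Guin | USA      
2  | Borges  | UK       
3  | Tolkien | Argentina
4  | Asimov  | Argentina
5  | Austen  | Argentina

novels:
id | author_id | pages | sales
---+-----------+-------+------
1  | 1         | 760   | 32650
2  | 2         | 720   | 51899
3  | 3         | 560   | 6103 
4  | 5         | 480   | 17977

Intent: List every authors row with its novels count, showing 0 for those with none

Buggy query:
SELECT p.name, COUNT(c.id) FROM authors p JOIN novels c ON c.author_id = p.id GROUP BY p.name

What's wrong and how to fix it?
Bug: An inner join excludes parents with zero children

Fix: Switch to LEFT JOIN to retain unmatched parent rows

Corrected query:
SELECT p.name, COUNT(c.id) FROM authors p LEFT JOIN novels c ON c.author_id = p.id GROUP BY p.name

Result:
name    | COUNT(c.id)
--------+------------
Asimov  | 0          
Austen  | 1          
Borges  | 1          
Le Guin | 1          
Tolkien | 1          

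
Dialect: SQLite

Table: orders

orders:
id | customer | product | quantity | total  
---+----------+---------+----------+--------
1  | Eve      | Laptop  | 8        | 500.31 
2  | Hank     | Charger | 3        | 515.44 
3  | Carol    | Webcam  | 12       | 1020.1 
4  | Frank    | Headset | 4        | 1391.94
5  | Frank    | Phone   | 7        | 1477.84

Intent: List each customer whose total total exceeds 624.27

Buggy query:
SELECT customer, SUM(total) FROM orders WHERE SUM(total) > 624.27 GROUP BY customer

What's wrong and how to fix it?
Bug: WHERE runs before GROUP BY, so aggregates aren't available there

Fix: Use HAVING (which filters groups after aggregation) instead of WHERE

Corrected query:
SELECT customer, SUM(total) FROM orders GROUP BY customer HAVING SUM(total) > 624.27

Result:
customer | SUM(total)
---------+-----------
Carol    | 1020.1    
Frank    | 2869.78   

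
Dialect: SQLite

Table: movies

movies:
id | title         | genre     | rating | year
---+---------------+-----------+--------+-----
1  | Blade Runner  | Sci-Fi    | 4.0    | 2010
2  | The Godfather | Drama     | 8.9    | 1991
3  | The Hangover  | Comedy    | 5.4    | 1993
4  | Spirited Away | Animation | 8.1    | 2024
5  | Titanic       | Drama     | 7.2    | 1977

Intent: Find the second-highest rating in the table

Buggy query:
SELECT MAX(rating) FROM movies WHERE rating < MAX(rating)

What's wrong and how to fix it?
Bug: MAX(rating) on the right of the comparison is an aggregate-in-WHERE error

Fix: Compute the overall MAX in a subquery, then take MAX of rows below it

Corrected query:
SELECT MAX(rating) FROM movies WHERE rating < (SELECT MAX(rating) FROM movies)

Result:
MAX(rating)
-----------
8.1        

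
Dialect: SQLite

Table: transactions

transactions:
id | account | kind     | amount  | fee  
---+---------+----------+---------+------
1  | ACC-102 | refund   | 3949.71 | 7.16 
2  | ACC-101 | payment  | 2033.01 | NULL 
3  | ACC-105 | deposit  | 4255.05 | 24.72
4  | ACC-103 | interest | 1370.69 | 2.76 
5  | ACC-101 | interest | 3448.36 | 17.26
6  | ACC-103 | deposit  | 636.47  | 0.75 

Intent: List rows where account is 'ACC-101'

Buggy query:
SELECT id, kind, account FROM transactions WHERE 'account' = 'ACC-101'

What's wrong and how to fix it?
Bug: 'account' in single quotes is a string literal, not the column; the comparison is literal-vs-literal and never true

Fix: Reference the column as account without single quotes

Corrected query:
SELECT id, kind, account FROM transactions WHERE account = 'ACC-101'

Result:
id | kind     | account
---+----------+--------
2  | payment  | ACC-101
5  | interest | ACC-101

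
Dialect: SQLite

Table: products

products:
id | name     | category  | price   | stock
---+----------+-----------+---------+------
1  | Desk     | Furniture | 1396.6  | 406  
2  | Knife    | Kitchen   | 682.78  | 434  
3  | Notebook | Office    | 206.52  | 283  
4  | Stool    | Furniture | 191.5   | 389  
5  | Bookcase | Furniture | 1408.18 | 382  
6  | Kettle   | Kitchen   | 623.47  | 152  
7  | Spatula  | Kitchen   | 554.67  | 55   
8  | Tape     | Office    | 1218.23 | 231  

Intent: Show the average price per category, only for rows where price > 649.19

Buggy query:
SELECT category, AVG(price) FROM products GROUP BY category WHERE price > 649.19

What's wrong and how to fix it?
Bug: Row-level WHERE must come before GROUP BY in the clause order

Fix: Move the WHERE clause before GROUP BY

Corrected query:
SELECT category, AVG(price) FROM products WHERE price > 649.19 GROUP BY category

Result:
category  | AVG(price)
----------+-----------
Furniture | 1402.39   
Kitchen   | 682.78    
Office    | 1218.23   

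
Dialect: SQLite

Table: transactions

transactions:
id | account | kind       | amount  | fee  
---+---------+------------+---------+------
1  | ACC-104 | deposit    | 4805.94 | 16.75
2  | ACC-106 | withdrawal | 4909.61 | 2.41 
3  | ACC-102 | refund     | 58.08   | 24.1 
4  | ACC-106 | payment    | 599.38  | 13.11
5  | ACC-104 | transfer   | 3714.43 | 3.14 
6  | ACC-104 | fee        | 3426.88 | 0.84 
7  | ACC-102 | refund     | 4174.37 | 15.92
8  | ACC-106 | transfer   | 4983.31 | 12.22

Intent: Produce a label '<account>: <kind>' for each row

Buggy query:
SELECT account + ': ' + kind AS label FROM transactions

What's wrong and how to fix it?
Bug: SQLite uses || for string concatenation; + coerces text to numbers (yielding 0)

Fix: Use the || operator for string concatenation

Corrected query:
SELECT account || ': ' || kind AS label FROM transactions

Result:
label              
-------------------
ACC-104: deposit   
ACC-106: withdrawal
ACC-102: refund    
ACC-106: payment   
ACC-104: transfer  
ACC-104: fee       
ACC-102: refund    
ACC-106: transfer  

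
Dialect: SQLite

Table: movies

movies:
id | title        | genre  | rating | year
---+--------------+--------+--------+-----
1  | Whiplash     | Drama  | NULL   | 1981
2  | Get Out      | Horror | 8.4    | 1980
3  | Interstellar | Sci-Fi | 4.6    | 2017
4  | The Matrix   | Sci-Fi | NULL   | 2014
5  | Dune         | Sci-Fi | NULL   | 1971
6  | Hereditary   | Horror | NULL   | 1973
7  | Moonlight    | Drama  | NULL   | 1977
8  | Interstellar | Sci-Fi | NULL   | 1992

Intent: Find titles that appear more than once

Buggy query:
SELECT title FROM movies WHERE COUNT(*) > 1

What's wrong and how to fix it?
Bug: COUNT(*) is an aggregate and cannot be used in WHERE

Fix: Group first, then use HAVING for the count condition

Corrected query:
SELECT title FROM movies GROUP BY title HAVING COUNT(*) > 1

Result:
title       
------------
Interstellar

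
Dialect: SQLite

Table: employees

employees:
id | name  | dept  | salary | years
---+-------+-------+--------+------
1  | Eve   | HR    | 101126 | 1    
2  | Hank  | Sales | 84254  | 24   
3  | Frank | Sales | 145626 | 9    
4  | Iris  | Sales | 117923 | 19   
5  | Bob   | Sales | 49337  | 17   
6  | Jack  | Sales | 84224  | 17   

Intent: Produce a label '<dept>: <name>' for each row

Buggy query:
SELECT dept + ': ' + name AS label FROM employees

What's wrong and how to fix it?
Bug: SQLite uses || for string concatenation; + coerces text to numbers (yielding 0)

Fix: Use the || operator for string concatenation

Corrected query:
SELECT dept || ': ' || name AS label FROM employees

Result:
label       
------------
HR: Eve     
Sales: Hank 
Sales: Frank
Sales: Iris 
Sales: Bob  
Sales: Jack 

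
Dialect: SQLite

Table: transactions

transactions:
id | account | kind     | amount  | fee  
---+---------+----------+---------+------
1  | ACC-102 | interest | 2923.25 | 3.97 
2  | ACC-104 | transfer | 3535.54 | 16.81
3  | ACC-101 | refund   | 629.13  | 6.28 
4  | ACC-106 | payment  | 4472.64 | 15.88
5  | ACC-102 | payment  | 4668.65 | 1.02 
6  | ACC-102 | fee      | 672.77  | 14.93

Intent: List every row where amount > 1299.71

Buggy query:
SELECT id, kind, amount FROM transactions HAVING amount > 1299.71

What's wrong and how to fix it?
Bug: HAVING filters the output of aggregation, but this query has no GROUP BY and no aggregate functions, so SQLite rejects it (HAVING clause on a non-aggregate query); the condition here is per row

Fix: Use WHERE for row-level filtering

Corrected query:
SELECT id, kind, amount FROM transactions WHERE amount > 1299.71

Result:
id | kind     | amount 
---+----------+--------
1  | interest | 2923.25
2  | transfer | 3535.54
4  | payment  | 4472.64
5  | payment  | 4668.65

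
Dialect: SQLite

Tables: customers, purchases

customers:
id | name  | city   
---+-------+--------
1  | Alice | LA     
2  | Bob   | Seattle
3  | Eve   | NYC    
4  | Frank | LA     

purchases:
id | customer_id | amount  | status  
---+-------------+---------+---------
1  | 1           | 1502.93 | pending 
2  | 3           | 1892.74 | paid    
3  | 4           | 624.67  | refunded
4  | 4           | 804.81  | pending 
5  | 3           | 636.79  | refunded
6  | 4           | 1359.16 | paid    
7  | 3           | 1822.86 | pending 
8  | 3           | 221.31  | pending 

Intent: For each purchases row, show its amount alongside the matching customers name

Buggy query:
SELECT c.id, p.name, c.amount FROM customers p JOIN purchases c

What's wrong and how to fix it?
Bug: Missing join condition: each purchases row is matched to all customers rows instead of just its own

Fix: Specify the join condition linking the foreign key to the parent id

Corrected query:
SELECT c.id, p.name, c.amount FROM customers p JOIN purchases c ON c.customer_id = p.id

Result:
id | name  | amount 
---+-------+--------
1  | Alice | 1502.93
2  | Eve   | 1892.74
3  | Frank | 624.67 
4  | Frank | 804.81 
5  | Eve   | 636.79 
6  | Frank | 1359.16
7  | Eve   | 1822.86
8  | Eve   | 221.31 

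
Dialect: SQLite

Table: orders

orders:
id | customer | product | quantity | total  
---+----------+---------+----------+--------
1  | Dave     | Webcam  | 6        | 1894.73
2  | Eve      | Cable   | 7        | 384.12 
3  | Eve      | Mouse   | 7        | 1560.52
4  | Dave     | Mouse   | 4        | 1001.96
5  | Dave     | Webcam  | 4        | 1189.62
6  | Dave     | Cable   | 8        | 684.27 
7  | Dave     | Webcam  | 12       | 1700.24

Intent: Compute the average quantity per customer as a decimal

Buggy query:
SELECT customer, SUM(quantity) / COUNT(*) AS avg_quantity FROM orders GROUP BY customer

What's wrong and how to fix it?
Bug: SUM(quantity) and COUNT(*) are both integers; the division truncates the fractional part

Fix: Multiply by 1.0 (or CAST to REAL) to force floating-point division

Corrected query:
SELECT customer, SUM(quantity) * 1.0 / COUNT(*) AS avg_quantity FROM orders GROUP BY customer

Result:
customer | avg_quantity
---------+-------------
Dave     | 6.8         
Eve      | 7           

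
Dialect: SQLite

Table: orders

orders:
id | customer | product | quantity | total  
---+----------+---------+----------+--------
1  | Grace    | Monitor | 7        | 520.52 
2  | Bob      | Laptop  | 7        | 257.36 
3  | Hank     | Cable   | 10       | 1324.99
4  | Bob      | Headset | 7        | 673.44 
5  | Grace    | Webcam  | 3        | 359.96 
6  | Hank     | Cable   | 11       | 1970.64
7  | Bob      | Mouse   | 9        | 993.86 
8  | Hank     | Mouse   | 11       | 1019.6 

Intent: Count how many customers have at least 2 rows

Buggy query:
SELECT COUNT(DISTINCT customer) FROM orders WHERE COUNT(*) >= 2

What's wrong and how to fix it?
Bug: COUNT(*) cannot appear in WHERE; the per-group count doesn't exist yet

Fix: Group first with HAVING COUNT(*) >= 2, then COUNT the resulting groups

Corrected query:
SELECT COUNT(*) FROM (SELECT customer FROM orders GROUP BY customer HAVING COUNT(*) >= 2)

Result:
COUNT(*)
--------
3       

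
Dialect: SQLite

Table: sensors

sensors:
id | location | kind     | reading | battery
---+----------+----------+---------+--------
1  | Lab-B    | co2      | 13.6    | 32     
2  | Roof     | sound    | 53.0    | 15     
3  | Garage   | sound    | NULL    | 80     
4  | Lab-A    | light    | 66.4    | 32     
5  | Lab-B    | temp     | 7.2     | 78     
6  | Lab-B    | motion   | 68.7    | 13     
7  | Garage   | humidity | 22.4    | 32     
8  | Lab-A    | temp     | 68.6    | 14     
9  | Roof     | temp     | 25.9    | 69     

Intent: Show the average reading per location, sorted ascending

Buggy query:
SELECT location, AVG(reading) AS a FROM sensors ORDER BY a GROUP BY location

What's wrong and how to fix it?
Bug: ORDER BY appears before GROUP BY; SQL clause order requires GROUP BY first

Fix: Move ORDER BY to the end, after GROUP BY

Corrected query:
SELECT location, AVG(reading) AS a FROM sensors GROUP BY location ORDER BY a

Result:
location | a        
---------+----------
Garage   | 22.4     
Lab-B    | 29.833333
Roof     | 39.45    
Lab-A    | 67.5     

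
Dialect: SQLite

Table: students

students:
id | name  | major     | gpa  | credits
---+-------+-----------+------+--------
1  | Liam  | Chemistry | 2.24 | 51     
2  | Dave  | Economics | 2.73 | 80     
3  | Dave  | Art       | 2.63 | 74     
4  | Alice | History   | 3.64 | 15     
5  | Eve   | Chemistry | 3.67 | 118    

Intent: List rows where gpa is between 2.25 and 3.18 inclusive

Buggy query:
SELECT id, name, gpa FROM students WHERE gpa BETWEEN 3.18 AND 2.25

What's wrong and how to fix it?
Bug: BETWEEN expects the lower bound first; with 3.18 AND 2.25 the range is empty

Fix: Swap the bounds so the smaller value comes first

Corrected query:
SELECT id, name, gpa FROM students WHERE gpa BETWEEN 2.25 AND 3.18

Result:
id | name | gpa 
---+------+-----
2  | Dave | 2.73
3  | Dave | 2.63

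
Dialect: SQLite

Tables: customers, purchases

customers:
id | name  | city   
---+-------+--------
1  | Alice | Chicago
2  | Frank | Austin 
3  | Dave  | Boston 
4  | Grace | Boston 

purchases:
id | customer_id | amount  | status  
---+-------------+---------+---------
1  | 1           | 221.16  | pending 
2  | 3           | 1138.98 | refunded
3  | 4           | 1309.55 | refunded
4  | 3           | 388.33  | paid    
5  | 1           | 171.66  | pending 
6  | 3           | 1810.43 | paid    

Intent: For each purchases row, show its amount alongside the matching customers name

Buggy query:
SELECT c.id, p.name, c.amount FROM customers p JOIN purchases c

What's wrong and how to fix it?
Bug: Missing join condition: each purchases row is matched to all customers rows instead of just its own

Fix: Add ON c.customer_id = p.id to the JOIN

Corrected query:
SELECT c.id, p.name, c.amount FROM customers p JOIN purchases c ON c.customer_id = p.id

Result:
id | name  | amount 
---+-------+--------
1  | Alice | 221.16 
2  | Dave  | 1138.98
3  | Grace | 1309.55
4  | Dave  | 388.33 
5  | Alice | 171.66 
6  | Dave  | 1810.43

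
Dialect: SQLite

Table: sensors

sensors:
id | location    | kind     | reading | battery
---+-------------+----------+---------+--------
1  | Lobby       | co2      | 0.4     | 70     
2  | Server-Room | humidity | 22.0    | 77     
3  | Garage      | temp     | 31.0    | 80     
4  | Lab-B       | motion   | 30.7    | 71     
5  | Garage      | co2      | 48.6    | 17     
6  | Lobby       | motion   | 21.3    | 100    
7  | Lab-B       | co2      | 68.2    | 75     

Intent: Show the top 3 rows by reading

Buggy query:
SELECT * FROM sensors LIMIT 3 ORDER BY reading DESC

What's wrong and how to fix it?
Bug: LIMIT must come after ORDER BY

Fix: Swap the clauses: ORDER BY first, then LIMIT

Corrected query:
SELECT * FROM sensors ORDER BY reading DESC LIMIT 3

Result:
id | location | kind | reading | battery
---+----------+------+---------+--------
7  | Lab-B    | co2  | 68.2    | 75     
5  | Garage   | co2  | 48.6    | 17     
3  | Garage   | temp | 31      | 80     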